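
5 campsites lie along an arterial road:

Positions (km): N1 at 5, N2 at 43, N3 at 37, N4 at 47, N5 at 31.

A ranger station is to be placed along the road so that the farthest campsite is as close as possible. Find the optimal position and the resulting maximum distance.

The 1-center on a line is the midpoint of the two extreme points: leftmost at 5, rightmost at 47.
Optimal location = (5 + 47)/2 = 26; maximum distance = (47 − 5)/2 = 21.

location 26, max distance 21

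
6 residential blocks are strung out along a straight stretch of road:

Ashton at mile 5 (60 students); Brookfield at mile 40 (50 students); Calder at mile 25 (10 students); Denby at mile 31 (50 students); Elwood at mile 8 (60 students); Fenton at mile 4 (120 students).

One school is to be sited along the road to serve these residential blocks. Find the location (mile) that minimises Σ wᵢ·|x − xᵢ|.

For a sum of weighted absolute distances on a line, the optimum is the weighted median (not the mean). Total weight W = 350; half-weight = 175.
Sort by position and accumulate weight:
  mile 4 (Fenton, w=120) → cum 120
  mile 5 (Ashton, w=60) → cum 180  ≥ 175 → median here
  mile 8 (Elwood, w=60) → cum 240
  mile 25 (Calder, w=10) → cum 250
  mile 31 (Denby, w=50) → cum 300
  mile 40 (Brookfield, w=50) → cum 350
Optimal location: mile 5.

x = 5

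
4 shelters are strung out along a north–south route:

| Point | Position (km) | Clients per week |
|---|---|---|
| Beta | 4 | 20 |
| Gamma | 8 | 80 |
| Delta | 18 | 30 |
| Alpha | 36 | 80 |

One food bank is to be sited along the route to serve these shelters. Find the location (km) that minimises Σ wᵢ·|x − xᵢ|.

x = 18

For a sum of weighted absolute distances on a line, the optimum is the weighted median (not the mean). Total weight W = 210; half-weight = 105.
Sort by position and accumulate weight:
  km 4 (Beta, w=20) → cum 20
  km 8 (Gamma, w=80) → cum 100
  km 18 (Delta, w=30) → cum 130  ≥ 105 → median here
  km 36 (Alpha, w=80) → cum 210
Optimal location: km 18.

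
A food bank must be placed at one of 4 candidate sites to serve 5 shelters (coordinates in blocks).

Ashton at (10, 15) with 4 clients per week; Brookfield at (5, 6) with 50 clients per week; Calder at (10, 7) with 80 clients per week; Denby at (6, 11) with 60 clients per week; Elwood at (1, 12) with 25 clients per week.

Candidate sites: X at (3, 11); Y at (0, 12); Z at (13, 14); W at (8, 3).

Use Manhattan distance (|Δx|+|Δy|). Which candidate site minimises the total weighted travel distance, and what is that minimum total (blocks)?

X, total 1529 blocks

Total weighted distance at each candidate:
  X (3, 11): total = 1529
  Y (0, 12): total = 2247
  Z (13, 14): total = 2566
  W (8, 3): total = 1836
Minimum is at X with total 1529 blocks.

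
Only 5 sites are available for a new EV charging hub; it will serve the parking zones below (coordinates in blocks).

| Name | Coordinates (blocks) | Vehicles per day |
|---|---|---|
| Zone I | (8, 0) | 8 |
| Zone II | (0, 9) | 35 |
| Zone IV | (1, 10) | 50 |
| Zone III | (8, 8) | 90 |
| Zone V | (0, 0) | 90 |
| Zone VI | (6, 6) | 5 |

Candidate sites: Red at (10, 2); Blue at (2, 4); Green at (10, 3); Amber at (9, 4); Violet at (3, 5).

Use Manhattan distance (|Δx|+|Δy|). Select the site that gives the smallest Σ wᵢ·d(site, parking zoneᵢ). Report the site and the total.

Violet, total 2135 blocks

Total weighted distance at each candidate:
  Red (10, 2): total = 3317
  Blue (2, 4): total = 2145
  Green (10, 3): total = 3235
  Amber (9, 4): total = 2875
  Violet (3, 5): total = 2135
Minimum is at Violet with total 2135 blocks.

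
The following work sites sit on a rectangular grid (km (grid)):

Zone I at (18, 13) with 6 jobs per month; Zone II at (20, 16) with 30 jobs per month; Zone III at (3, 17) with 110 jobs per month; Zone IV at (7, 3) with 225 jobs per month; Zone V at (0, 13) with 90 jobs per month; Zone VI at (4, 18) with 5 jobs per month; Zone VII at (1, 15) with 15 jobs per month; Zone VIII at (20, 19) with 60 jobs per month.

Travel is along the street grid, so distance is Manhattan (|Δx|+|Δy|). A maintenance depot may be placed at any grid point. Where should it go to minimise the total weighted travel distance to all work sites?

Manhattan distance separates: Σwᵢ(|x−xᵢ|+|y−yᵢ|) = Σwᵢ|x−xᵢ| + Σwᵢ|y−yᵢ|, so x and y are optimised independently as 1-D weighted medians.
Total weight W = 541; half = 270.5.
x-coordinate, sorted with cumulative weight:
  x=0 (Zone V, w=90) cum 90
  x=1 (Zone VII, w=15) cum 105
  x=3 (Zone III, w=110) cum 215
  x=4 (Zone VI, w=5) cum 220
  x=7 (Zone IV, w=225) cum 445  ← median
  x=18 (Zone I, w=6) cum 451
  x=20 (Zone II, w=30) cum 481
  x=20 (Zone VIII, w=60) cum 541
⇒ x* = 7
y-coordinate, sorted with cumulative weight:
  y=3 (Zone IV, w=225) cum 225
  y=13 (Zone I, w=6) cum 231
  y=13 (Zone V, w=90) cum 321  ← median
  y=15 (Zone VII, w=15) cum 336
  y=16 (Zone II, w=30) cum 366
  y=17 (Zone III, w=110) cum 476
  y=18 (Zone VI, w=5) cum 481
  y=19 (Zone VIII, w=60) cum 541
⇒ y* = 13

(7, 13)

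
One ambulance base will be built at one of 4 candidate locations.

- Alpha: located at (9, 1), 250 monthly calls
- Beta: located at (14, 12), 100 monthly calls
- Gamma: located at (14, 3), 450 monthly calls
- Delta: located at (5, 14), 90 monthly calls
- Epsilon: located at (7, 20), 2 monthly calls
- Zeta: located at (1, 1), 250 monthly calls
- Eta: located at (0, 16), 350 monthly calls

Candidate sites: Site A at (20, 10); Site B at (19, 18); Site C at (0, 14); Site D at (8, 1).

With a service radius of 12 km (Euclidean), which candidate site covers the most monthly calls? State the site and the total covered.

Site D, covering 950

Coverage radius r = 12 km; a point is covered iff (Δx)²+(Δy)² ≤ 12² = 144.
  Site A (20, 10): covers {Beta, Gamma} → 550
  Site B (19, 18): covers {Beta} → 100
  Site C (0, 14): covers {Delta, Epsilon, Eta} → 442
  Site D (8, 1): covers {Alpha, Gamma, Zeta} → 950
Maximum coverage at Site D: 950 monthly calls.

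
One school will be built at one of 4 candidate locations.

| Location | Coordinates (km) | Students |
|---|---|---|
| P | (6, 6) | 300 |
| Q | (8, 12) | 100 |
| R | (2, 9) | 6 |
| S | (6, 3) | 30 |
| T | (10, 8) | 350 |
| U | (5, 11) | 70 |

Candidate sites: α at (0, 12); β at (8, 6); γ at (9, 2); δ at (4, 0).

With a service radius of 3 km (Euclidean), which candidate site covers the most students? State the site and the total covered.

β, covering 650

Coverage radius r = 3 km; a point is covered iff (Δx)²+(Δy)² ≤ 3² = 9.
  α (0, 12): covers {none} → 0
  β (8, 6): covers {P, T} → 650
  γ (9, 2): covers {none} → 0
  δ (4, 0): covers {none} → 0
Maximum coverage at β: 650 students.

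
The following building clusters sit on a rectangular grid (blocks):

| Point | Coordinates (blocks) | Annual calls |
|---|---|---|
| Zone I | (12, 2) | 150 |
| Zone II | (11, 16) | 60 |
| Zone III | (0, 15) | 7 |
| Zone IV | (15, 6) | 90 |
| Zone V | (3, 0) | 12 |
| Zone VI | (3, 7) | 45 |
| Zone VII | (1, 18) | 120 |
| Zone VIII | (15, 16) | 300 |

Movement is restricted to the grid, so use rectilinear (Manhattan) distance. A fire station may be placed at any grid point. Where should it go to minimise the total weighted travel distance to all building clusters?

Manhattan distance separates: Σwᵢ(|x−xᵢ|+|y−yᵢ|) = Σwᵢ|x−xᵢ| + Σwᵢ|y−yᵢ|, so x and y are optimised independently as 1-D weighted medians.
Total weight W = 784; half = 392.
x-coordinate, sorted with cumulative weight:
  x=0 (Zone III, w=7) cum 7
  x=1 (Zone VII, w=120) cum 127
  x=3 (Zone V, w=12) cum 139
  x=3 (Zone VI, w=45) cum 184
  x=11 (Zone II, w=60) cum 244
  x=12 (Zone I, w=150) cum 394  ← median
  x=15 (Zone IV, w=90) cum 484
  x=15 (Zone VIII, w=300) cum 784
⇒ x* = 12
y-coordinate, sorted with cumulative weight:
  y=0 (Zone V, w=12) cum 12
  y=2 (Zone I, w=150) cum 162
  y=6 (Zone IV, w=90) cum 252
  y=7 (Zone VI, w=45) cum 297
  y=15 (Zone III, w=7) cum 304
  y=16 (Zone II, w=60) cum 364
  y=16 (Zone VIII, w=300) cum 664  ← median
  y=18 (Zone VII, w=120) cum 784
⇒ y* = 16

(12, 16)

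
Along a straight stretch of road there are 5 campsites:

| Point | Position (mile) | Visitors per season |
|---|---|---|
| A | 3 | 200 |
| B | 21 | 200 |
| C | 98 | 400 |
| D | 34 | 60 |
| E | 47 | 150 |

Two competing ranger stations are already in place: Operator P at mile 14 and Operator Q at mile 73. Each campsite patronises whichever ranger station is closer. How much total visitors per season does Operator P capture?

460

The indifferent point is the midpoint (14+73)/2 = 43.5; campsites left of it (closer to Operator P at 14) go to Operator P, those right go to Operator Q.
  A at 3 (w=200) → Operator P
  B at 21 (w=200) → Operator P
  D at 34 (w=60) → Operator P
  E at 47 (w=150) → Operator Q
  C at 98 (w=400) → Operator Q
Operator P captures 460; Operator Q captures 550.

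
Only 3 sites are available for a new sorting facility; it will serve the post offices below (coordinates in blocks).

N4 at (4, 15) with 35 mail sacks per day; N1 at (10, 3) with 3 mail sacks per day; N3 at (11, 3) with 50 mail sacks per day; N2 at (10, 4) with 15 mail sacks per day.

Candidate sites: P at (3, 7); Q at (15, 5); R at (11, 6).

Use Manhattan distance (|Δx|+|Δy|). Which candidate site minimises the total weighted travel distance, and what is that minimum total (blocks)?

R, total 767 blocks

Total weighted distance at each candidate:
  P (3, 7): total = 1098
  Q (15, 5): total = 1146
  R (11, 6): total = 767
Minimum is at R with total 767 blocks.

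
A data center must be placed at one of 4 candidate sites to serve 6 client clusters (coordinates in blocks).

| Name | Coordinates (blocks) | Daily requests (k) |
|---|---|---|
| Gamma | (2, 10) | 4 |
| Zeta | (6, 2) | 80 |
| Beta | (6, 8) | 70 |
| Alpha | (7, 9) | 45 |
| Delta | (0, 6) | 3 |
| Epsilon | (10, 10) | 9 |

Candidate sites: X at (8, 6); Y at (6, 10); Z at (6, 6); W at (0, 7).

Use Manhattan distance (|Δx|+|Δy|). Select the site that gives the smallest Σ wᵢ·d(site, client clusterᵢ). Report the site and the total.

Z, total 762 blocks

Total weighted distance at each candidate:
  X (8, 6): total = 1058
  Y (6, 10): total = 952
  Z (6, 6): total = 762
  W (0, 7): total = 1915
Minimum is at Z with total 762 blocks.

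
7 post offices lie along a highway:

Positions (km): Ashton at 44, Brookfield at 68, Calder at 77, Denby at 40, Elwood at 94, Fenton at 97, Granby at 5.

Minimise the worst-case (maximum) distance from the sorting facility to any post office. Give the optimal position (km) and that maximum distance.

location 51, max distance 46

The 1-center on a line is the midpoint of the two extreme points: leftmost at 5, rightmost at 97.
Optimal location = (5 + 97)/2 = 51; maximum distance = (97 − 5)/2 = 46.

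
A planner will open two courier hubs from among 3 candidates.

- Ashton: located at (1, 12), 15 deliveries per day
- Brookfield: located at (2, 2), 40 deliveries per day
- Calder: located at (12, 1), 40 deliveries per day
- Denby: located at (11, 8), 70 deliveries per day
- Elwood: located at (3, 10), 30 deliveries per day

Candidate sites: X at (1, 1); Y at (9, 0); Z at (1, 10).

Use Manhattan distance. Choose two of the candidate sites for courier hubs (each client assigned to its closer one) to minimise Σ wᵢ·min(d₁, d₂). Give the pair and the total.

{Y, Z}, total 1310

Evaluate every pair (each demand assigned to the nearer of the two):
  {Y, Z}: total = 1310
  {X, Y}: total = 1435
  {X, Z}: total = 1450
Best pair: {Y, Z} with total 1310.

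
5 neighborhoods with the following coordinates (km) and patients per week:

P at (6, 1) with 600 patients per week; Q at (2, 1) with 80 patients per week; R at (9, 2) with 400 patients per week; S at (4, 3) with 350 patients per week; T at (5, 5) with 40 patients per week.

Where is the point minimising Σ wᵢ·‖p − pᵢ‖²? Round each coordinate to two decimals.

The minimiser of Σwᵢ‖p−pᵢ‖² is the weighted centroid p* = (Σwᵢpᵢ)/(Σwᵢ).
Σwᵢ = 1470.
Σwᵢxᵢ = 600·6 + 80·2 + 400·9 + 350·4 + 40·5 = 8960.
Σwᵢyᵢ = 600·1 + 80·1 + 400·2 + 350·3 + 40·5 = 2730.
x* = 8960/1470 = 6.10, y* = 2730/1470 = 1.86.

(6.10, 1.86)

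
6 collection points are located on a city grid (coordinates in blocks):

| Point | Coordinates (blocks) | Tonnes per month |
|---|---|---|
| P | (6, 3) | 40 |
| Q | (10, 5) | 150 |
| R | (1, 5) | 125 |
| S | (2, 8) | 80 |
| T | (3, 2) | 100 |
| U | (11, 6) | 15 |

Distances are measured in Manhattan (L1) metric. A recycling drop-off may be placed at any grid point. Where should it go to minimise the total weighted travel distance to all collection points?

(3, 5)

Manhattan distance separates: Σwᵢ(|x−xᵢ|+|y−yᵢ|) = Σwᵢ|x−xᵢ| + Σwᵢ|y−yᵢ|, so x and y are optimised independently as 1-D weighted medians.
Total weight W = 510; half = 255.
x-coordinate, sorted with cumulative weight:
  x=1 (R, w=125) cum 125
  x=2 (S, w=80) cum 205
  x=3 (T, w=100) cum 305  ← median
  x=6 (P, w=40) cum 345
  x=10 (Q, w=150) cum 495
  x=11 (U, w=15) cum 510
⇒ x* = 3
y-coordinate, sorted with cumulative weight:
  y=2 (T, w=100) cum 100
  y=3 (P, w=40) cum 140
  y=5 (Q, w=150) cum 290  ← median
  y=5 (R, w=125) cum 415
  y=6 (U, w=15) cum 430
  y=8 (S, w=80) cum 510
⇒ y* = 5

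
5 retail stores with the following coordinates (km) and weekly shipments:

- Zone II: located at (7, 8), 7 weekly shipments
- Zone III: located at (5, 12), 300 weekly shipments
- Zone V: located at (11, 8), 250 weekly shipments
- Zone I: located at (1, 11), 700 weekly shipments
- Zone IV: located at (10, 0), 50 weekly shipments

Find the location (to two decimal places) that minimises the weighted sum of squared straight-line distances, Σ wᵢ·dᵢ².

(4.21, 10.22)

The minimiser of Σwᵢ‖p−pᵢ‖² is the weighted centroid p* = (Σwᵢpᵢ)/(Σwᵢ).
Σwᵢ = 1307.
Σwᵢxᵢ = 7·7 + 300·5 + 250·11 + 700·1 + 50·10 = 5499.
Σwᵢyᵢ = 7·8 + 300·12 + 250·8 + 700·11 + 50·0 = 13356.
x* = 5499/1307 = 4.21, y* = 13356/1307 = 10.22.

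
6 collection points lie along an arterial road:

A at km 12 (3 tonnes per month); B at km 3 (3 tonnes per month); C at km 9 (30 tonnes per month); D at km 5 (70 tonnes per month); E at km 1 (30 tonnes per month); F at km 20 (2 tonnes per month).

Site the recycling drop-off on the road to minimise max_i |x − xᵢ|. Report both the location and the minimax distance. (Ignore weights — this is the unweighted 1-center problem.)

The 1-center on a line is the midpoint of the two extreme points: leftmost at 1, rightmost at 20.
Optimal location = (1 + 20)/2 = 10.5; maximum distance = (20 − 1)/2 = 9.5.

location 10.5, max distance 9.5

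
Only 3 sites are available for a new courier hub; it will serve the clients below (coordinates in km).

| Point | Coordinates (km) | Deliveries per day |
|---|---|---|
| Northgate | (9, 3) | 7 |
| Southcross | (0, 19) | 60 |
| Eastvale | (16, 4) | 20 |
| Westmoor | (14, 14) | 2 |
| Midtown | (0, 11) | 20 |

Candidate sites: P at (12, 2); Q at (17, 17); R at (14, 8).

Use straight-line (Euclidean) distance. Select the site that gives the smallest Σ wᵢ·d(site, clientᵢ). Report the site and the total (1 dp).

Total weighted distance at each candidate:
  P (12, 2): total = 1684.4
  Q (17, 17): total = 1769.7
  R (14, 8): total = 1505.6
Minimum is at R with total 1505.6 km.

R, total 1505.6 km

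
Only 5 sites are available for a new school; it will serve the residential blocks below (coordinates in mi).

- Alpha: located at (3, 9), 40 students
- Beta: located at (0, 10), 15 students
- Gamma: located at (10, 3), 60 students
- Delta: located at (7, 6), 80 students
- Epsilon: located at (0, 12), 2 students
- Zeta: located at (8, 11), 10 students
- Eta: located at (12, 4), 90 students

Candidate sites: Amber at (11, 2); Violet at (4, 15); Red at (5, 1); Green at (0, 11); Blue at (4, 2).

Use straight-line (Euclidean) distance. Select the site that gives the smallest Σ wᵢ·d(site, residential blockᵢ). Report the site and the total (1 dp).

Total weighted distance at each candidate:
  Amber (11, 2): total = 1492.5
  Violet (4, 15): total = 3194.0
  Red (5, 1): total = 2052.2
  Green (0, 11): total = 2948.1
  Blue (4, 2): total = 2044.2
Minimum is at Amber with total 1492.5 mi.

Amber, total 1492.5 mi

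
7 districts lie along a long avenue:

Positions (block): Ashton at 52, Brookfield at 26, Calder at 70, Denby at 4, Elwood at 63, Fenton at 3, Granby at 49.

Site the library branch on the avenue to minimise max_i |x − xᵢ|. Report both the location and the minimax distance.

The 1-center on a line is the midpoint of the two extreme points: leftmost at 3, rightmost at 70.
Optimal location = (3 + 70)/2 = 36.5; maximum distance = (70 − 3)/2 = 33.5.

location 36.5, max distance 33.5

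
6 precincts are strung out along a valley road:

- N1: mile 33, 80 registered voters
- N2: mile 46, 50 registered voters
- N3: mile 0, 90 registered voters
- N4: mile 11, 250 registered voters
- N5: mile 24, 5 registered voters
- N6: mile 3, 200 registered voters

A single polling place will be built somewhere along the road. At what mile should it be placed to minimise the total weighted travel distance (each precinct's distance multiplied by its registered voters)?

x = 11

For a sum of weighted absolute distances on a line, the optimum is the weighted median (not the mean). Total weight W = 675; half-weight = 337.5.
Sort by position and accumulate weight:
  mile 0 (N3, w=90) → cum 90
  mile 3 (N6, w=200) → cum 290
  mile 11 (N4, w=250) → cum 540  ≥ 337.5 → median here
  mile 24 (N5, w=5) → cum 545
  mile 33 (N1, w=80) → cum 625
  mile 46 (N2, w=50) → cum 675
Optimal location: mile 11.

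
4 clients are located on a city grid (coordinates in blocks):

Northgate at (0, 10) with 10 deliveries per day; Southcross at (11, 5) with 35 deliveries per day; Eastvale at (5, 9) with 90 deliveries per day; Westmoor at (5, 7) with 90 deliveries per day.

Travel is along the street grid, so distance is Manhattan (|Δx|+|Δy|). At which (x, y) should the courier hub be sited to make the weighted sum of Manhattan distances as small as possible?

Manhattan distance separates: Σwᵢ(|x−xᵢ|+|y−yᵢ|) = Σwᵢ|x−xᵢ| + Σwᵢ|y−yᵢ|, so x and y are optimised independently as 1-D weighted medians.
Total weight W = 225; half = 112.5.
x-coordinate, sorted with cumulative weight:
  x=0 (Northgate, w=10) cum 10
  x=5 (Eastvale, w=90) cum 100
  x=5 (Westmoor, w=90) cum 190  ← median
  x=11 (Southcross, w=35) cum 225
⇒ x* = 5
y-coordinate, sorted with cumulative weight:
  y=5 (Southcross, w=35) cum 35
  y=7 (Westmoor, w=90) cum 125  ← median
  y=9 (Eastvale, w=90) cum 215
  y=10 (Northgate, w=10) cum 225
⇒ y* = 7

(5, 7)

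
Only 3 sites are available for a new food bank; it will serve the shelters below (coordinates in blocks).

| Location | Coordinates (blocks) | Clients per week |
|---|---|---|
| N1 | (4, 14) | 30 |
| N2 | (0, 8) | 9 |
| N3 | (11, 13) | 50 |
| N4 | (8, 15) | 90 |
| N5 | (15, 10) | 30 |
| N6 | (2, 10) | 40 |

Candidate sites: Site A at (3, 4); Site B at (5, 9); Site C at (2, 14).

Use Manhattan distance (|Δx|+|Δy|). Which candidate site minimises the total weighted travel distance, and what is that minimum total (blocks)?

Total weighted distance at each candidate:
  Site A (3, 4): total = 3503
  Site B (5, 9): total = 2034
  Site C (2, 14): total = 1932
Minimum is at Site C with total 1932 blocks.

Site C, total 1932 blocks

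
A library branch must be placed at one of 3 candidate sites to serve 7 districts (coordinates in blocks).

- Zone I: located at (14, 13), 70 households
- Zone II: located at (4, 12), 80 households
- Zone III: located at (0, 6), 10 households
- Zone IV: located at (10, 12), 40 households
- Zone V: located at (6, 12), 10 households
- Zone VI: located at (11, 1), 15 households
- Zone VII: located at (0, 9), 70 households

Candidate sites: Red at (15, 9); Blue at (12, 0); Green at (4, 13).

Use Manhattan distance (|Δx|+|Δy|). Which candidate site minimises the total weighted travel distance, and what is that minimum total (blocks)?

Total weighted distance at each candidate:
  Red (15, 9): total = 3320
  Blue (12, 0): total = 5070
  Green (4, 13): total = 2045
Minimum is at Green with total 2045 blocks.

Green, total 2045 blocks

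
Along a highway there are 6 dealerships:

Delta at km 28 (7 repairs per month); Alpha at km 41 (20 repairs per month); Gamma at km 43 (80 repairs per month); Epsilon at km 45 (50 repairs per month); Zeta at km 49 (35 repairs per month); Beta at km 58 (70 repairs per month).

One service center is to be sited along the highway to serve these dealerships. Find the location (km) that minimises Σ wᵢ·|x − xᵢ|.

For a sum of weighted absolute distances on a line, the optimum is the weighted median (not the mean). Total weight W = 262; half-weight = 131.
Sort by position and accumulate weight:
  km 28 (Delta, w=7) → cum 7
  km 41 (Alpha, w=20) → cum 27
  km 43 (Gamma, w=80) → cum 107
  km 45 (Epsilon, w=50) → cum 157  ≥ 131 → median here
  km 49 (Zeta, w=35) → cum 192
  km 58 (Beta, w=70) → cum 262
Optimal location: km 45.

x = 45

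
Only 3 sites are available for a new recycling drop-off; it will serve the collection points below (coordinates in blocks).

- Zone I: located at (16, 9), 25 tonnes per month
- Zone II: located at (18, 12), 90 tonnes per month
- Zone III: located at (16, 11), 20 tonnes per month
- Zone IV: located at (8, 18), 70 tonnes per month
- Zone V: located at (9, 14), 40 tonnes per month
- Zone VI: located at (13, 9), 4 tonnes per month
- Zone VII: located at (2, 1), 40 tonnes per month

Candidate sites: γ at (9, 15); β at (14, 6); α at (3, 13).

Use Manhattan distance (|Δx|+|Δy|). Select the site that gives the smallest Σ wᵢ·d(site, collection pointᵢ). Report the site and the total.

Total weighted distance at each candidate:
  γ (9, 15): total = 2825
  β (14, 6): total = 3641
  α (3, 13): total = 3721
Minimum is at γ with total 2825 blocks.

γ, total 2825 blocks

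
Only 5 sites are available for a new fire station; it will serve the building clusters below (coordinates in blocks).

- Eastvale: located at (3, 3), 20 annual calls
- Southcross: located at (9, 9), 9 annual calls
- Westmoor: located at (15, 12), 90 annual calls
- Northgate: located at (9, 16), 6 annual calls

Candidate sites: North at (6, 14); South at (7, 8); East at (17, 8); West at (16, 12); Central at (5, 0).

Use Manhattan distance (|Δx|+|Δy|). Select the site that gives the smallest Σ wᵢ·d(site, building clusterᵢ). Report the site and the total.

Total weighted distance at each candidate:
  North (6, 14): total = 1372
  South (7, 8): total = 1347
  East (17, 8): total = 1097
  West (16, 12): total = 686
  Central (5, 0): total = 2317
Minimum is at West with total 686 blocks.

West, total 686 blocks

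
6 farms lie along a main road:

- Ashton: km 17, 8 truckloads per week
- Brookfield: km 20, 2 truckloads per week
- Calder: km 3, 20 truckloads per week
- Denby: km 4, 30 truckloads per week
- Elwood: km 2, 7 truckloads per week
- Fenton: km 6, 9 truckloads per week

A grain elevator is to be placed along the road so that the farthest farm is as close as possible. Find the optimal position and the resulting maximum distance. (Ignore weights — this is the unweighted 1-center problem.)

The 1-center on a line is the midpoint of the two extreme points: leftmost at 2, rightmost at 20.
Optimal location = (2 + 20)/2 = 11; maximum distance = (20 − 2)/2 = 9.

location 11, max distance 9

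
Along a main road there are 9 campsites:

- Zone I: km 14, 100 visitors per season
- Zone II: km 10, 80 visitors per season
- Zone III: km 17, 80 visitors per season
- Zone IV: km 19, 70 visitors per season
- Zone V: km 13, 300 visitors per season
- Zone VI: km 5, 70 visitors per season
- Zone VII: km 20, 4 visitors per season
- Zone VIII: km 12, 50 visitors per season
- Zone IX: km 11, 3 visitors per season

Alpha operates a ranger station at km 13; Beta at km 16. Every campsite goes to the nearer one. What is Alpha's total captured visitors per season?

603

The indifferent point is the midpoint (13+16)/2 = 14.5; campsites left of it (closer to Alpha at 13) go to Alpha, those right go to Beta.
  Zone VI at 5 (w=70) → Alpha
  Zone II at 10 (w=80) → Alpha
  Zone IX at 11 (w=3) → Alpha
  Zone VIII at 12 (w=50) → Alpha
  Zone V at 13 (w=300) → Alpha
  Zone I at 14 (w=100) → Alpha
  Zone III at 17 (w=80) → Beta
  Zone IV at 19 (w=70) → Beta
  Zone VII at 20 (w=4) → Beta
Alpha captures 603; Beta captures 154.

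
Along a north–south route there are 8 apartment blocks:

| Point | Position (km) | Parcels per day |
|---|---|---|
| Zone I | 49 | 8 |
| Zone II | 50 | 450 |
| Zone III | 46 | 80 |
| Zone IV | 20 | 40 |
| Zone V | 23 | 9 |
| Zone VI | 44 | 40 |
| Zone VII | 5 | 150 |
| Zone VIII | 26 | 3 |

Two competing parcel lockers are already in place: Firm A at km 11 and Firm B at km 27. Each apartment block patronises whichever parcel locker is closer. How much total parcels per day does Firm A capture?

150

The indifferent point is the midpoint (11+27)/2 = 19; apartment blocks left of it (closer to Firm A at 11) go to Firm A, those right go to Firm B.
  Zone VII at 5 (w=150) → Firm A
  Zone IV at 20 (w=40) → Firm B
  Zone V at 23 (w=9) → Firm B
  Zone VIII at 26 (w=3) → Firm B
  Zone VI at 44 (w=40) → Firm B
  Zone III at 46 (w=80) → Firm B
  Zone I at 49 (w=8) → Firm B
  Zone II at 50 (w=450) → Firm B
Firm A captures 150; Firm B captures 630.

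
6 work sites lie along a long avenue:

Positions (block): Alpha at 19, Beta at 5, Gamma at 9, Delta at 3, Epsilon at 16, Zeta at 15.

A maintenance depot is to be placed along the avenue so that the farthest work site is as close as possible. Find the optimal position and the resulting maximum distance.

location 11, max distance 8

The 1-center on a line is the midpoint of the two extreme points: leftmost at 3, rightmost at 19.
Optimal location = (3 + 19)/2 = 11; maximum distance = (19 − 3)/2 = 8.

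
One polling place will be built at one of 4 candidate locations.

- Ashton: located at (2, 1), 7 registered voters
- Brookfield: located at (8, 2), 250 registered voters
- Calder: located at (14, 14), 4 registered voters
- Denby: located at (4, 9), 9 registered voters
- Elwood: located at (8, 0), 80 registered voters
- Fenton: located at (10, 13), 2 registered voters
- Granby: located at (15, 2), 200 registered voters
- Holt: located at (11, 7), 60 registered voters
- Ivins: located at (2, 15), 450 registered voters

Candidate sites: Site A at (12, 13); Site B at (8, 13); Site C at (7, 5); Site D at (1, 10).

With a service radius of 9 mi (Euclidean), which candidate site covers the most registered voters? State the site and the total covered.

Site C, covering 608

Coverage radius r = 9 mi; a point is covered iff (Δx)²+(Δy)² ≤ 9² = 81.
  Site A (12, 13): covers {Calder, Denby, Fenton, Holt} → 75
  Site B (8, 13): covers {Calder, Denby, Fenton, Holt, Ivins} → 525
  Site C (7, 5): covers {Ashton, Brookfield, Denby, Elwood, Fenton, Granby, Holt} → 608
  Site D (1, 10): covers {Denby, Ivins} → 459
Maximum coverage at Site C: 608 registered voters.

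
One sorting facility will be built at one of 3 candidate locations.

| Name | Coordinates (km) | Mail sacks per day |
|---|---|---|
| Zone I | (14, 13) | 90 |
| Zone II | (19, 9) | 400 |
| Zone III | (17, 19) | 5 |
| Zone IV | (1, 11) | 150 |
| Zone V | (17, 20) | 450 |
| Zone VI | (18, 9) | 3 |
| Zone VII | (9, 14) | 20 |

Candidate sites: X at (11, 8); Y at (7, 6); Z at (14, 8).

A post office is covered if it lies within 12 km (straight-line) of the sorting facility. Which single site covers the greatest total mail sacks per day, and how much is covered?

Coverage radius r = 12 km; a point is covered iff (Δx)²+(Δy)² ≤ 12² = 144.
  X (11, 8): covers {Zone I, Zone II, Zone IV, Zone VI, Zone VII} → 663
  Y (7, 6): covers {Zone I, Zone IV, Zone VI, Zone VII} → 263
  Z (14, 8): covers {Zone I, Zone II, Zone III, Zone VI, Zone VII} → 518
Maximum coverage at X: 663 mail sacks per day.

X, covering 663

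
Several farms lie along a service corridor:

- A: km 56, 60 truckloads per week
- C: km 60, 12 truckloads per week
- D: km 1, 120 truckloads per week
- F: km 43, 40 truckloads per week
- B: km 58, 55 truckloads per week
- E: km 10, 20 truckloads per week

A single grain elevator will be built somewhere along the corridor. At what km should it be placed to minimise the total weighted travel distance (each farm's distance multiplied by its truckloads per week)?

For a sum of weighted absolute distances on a line, the optimum is the weighted median (not the mean). Total weight W = 307; half-weight = 153.5.
Sort by position and accumulate weight:
  km 1 (D, w=120) → cum 120
  km 10 (E, w=20) → cum 140
  km 43 (F, w=40) → cum 180  ≥ 153.5 → median here
  km 56 (A, w=60) → cum 240
  km 58 (B, w=55) → cum 295
  km 60 (C, w=12) → cum 307
Optimal location: km 43.

x = 43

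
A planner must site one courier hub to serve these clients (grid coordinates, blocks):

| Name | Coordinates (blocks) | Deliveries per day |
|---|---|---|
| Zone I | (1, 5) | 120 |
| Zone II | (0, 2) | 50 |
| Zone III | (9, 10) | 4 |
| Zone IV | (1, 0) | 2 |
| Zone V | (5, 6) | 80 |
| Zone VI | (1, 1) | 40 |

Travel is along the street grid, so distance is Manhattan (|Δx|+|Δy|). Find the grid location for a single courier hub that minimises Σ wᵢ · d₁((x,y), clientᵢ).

(1, 5)

Manhattan distance separates: Σwᵢ(|x−xᵢ|+|y−yᵢ|) = Σwᵢ|x−xᵢ| + Σwᵢ|y−yᵢ|, so x and y are optimised independently as 1-D weighted medians.
Total weight W = 296; half = 148.
x-coordinate, sorted with cumulative weight:
  x=0 (Zone II, w=50) cum 50
  x=1 (Zone I, w=120) cum 170  ← median
  x=1 (Zone IV, w=2) cum 172
  x=1 (Zone VI, w=40) cum 212
  x=5 (Zone V, w=80) cum 292
  x=9 (Zone III, w=4) cum 296
⇒ x* = 1
y-coordinate, sorted with cumulative weight:
  y=0 (Zone IV, w=2) cum 2
  y=1 (Zone VI, w=40) cum 42
  y=2 (Zone II, w=50) cum 92
  y=5 (Zone I, w=120) cum 212  ← median
  y=6 (Zone V, w=80) cum 292
  y=10 (Zone III, w=4) cum 296
⇒ y* = 5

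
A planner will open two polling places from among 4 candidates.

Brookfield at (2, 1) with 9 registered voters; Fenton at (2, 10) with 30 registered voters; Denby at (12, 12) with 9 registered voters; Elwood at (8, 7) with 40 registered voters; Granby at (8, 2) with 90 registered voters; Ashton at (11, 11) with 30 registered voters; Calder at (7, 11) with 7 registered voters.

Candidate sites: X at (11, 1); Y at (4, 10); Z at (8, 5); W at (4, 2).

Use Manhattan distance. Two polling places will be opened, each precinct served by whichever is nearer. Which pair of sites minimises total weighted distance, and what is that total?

{Y, Z}, total 858

Evaluate every pair (each demand assigned to the nearer of the two):
  {Y, Z}: total = 858
  {Y, W}: total = 1085
  {Z, W}: total = 1095
  {X, Y}: total = 1139
  {X, Z}: total = 1179
  {X, W}: total = 1539
Best pair: {Y, Z} with total 858.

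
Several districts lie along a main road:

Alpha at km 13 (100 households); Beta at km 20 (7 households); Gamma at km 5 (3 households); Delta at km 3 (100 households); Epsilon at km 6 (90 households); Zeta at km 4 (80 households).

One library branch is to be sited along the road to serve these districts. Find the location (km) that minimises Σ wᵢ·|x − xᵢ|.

x = 6

For a sum of weighted absolute distances on a line, the optimum is the weighted median (not the mean). Total weight W = 380; half-weight = 190.
Sort by position and accumulate weight:
  km 3 (Delta, w=100) → cum 100
  km 4 (Zeta, w=80) → cum 180
  km 5 (Gamma, w=3) → cum 183
  km 6 (Epsilon, w=90) → cum 273  ≥ 190 → median here
  km 13 (Alpha, w=100) → cum 373
  km 20 (Beta, w=7) → cum 380
Optimal location: km 6.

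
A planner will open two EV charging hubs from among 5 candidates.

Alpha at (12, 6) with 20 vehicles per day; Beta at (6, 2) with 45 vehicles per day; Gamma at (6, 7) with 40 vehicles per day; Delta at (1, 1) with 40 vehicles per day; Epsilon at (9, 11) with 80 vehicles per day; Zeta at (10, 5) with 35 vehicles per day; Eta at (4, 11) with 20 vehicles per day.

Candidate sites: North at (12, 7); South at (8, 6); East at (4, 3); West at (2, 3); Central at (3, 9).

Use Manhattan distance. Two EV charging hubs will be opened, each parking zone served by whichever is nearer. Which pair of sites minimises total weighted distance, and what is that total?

Evaluate every pair (each demand assigned to the nearer of the two):
  {South, East}: total = 1280
  {South, West}: total = 1310
  {North, East}: total = 1455
  {North, West}: total = 1505
  {South, Central}: total = 1515
  {North, South}: total = 1655
  {East, Central}: total = 1735
  {North, Central}: total = 1830
  {West, Central}: total = 1835
  {East, West}: total = 2195
Best pair: {South, East} with total 1280.

{South, East}, total 1280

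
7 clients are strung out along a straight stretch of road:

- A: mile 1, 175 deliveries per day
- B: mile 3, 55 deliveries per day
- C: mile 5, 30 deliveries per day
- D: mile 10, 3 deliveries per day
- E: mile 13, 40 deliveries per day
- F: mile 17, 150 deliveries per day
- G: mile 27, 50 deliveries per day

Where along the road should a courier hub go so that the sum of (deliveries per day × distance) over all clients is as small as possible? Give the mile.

For a sum of weighted absolute distances on a line, the optimum is the weighted median (not the mean). Total weight W = 503; half-weight = 251.5.
Sort by position and accumulate weight:
  mile 1 (A, w=175) → cum 175
  mile 3 (B, w=55) → cum 230
  mile 5 (C, w=30) → cum 260  ≥ 251.5 → median here
  mile 10 (D, w=3) → cum 263
  mile 13 (E, w=40) → cum 303
  mile 17 (F, w=150) → cum 453
  mile 27 (G, w=50) → cum 503
Optimal location: mile 5.

x = 5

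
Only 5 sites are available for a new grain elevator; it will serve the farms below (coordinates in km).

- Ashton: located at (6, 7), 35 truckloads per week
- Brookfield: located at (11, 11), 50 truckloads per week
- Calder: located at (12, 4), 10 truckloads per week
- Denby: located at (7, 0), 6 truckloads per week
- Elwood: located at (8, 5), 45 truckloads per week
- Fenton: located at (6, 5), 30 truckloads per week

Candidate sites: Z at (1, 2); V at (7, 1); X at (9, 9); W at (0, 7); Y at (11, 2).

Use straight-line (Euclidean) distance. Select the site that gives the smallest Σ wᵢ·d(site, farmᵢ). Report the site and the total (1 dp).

Total weighted distance at each candidate:
  Z (1, 2): total = 1587.6
  V (7, 1): total = 1125.0
  X (9, 9): total = 716.8
  W (0, 7): total = 1539.1
  Y (11, 2): total = 1112.5
Minimum is at X with total 716.8 km.

X, total 716.8 km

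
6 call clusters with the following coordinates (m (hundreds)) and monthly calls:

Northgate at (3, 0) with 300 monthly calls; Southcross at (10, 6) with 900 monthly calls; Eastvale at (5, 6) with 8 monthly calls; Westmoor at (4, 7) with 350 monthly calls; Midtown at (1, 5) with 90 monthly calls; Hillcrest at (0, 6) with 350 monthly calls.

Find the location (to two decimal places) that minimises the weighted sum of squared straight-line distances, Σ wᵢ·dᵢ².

(5.72, 5.23)

The minimiser of Σwᵢ‖p−pᵢ‖² is the weighted centroid p* = (Σwᵢpᵢ)/(Σwᵢ).
Σwᵢ = 1998.
Σwᵢxᵢ = 300·3 + 900·10 + 8·5 + 350·4 + 90·1 + 350·0 = 11430.
Σwᵢyᵢ = 300·0 + 900·6 + 8·6 + 350·7 + 90·5 + 350·6 = 10448.
x* = 11430/1998 = 5.72, y* = 10448/1998 = 5.23.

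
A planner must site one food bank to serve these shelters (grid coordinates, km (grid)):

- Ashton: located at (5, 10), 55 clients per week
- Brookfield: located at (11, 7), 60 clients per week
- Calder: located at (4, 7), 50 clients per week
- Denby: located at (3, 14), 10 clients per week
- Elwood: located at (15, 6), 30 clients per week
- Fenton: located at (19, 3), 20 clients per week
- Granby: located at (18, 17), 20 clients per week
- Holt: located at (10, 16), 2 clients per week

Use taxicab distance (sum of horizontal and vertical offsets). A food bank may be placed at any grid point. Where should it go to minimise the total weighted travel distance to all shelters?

(11, 7)

Manhattan distance separates: Σwᵢ(|x−xᵢ|+|y−yᵢ|) = Σwᵢ|x−xᵢ| + Σwᵢ|y−yᵢ|, so x and y are optimised independently as 1-D weighted medians.
Total weight W = 247; half = 123.5.
x-coordinate, sorted with cumulative weight:
  x=3 (Denby, w=10) cum 10
  x=4 (Calder, w=50) cum 60
  x=5 (Ashton, w=55) cum 115
  x=10 (Holt, w=2) cum 117
  x=11 (Brookfield, w=60) cum 177  ← median
  x=15 (Elwood, w=30) cum 207
  x=18 (Granby, w=20) cum 227
  x=19 (Fenton, w=20) cum 247
⇒ x* = 11
y-coordinate, sorted with cumulative weight:
  y=3 (Fenton, w=20) cum 20
  y=6 (Elwood, w=30) cum 50
  y=7 (Brookfield, w=60) cum 110
  y=7 (Calder, w=50) cum 160  ← median
  y=10 (Ashton, w=55) cum 215
  y=14 (Denby, w=10) cum 225
  y=16 (Holt, w=2) cum 227
  y=17 (Granby, w=20) cum 247
⇒ y* = 7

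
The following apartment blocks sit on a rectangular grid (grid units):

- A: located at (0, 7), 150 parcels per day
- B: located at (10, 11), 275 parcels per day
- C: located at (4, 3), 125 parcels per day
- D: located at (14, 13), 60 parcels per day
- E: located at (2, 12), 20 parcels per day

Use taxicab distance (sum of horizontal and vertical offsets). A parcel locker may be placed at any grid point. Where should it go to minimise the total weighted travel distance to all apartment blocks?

(10, 11)

Manhattan distance separates: Σwᵢ(|x−xᵢ|+|y−yᵢ|) = Σwᵢ|x−xᵢ| + Σwᵢ|y−yᵢ|, so x and y are optimised independently as 1-D weighted medians.
Total weight W = 630; half = 315.
x-coordinate, sorted with cumulative weight:
  x=0 (A, w=150) cum 150
  x=2 (E, w=20) cum 170
  x=4 (C, w=125) cum 295
  x=10 (B, w=275) cum 570  ← median
  x=14 (D, w=60) cum 630
⇒ x* = 10
y-coordinate, sorted with cumulative weight:
  y=3 (C, w=125) cum 125
  y=7 (A, w=150) cum 275
  y=11 (B, w=275) cum 550  ← median
  y=12 (E, w=20) cum 570
  y=13 (D, w=60) cum 630
⇒ y* = 11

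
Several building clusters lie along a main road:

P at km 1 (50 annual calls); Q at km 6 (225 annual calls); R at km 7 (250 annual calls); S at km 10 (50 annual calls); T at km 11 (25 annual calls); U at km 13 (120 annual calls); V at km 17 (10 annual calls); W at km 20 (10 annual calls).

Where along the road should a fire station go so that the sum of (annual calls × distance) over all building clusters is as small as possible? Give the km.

x = 7

For a sum of weighted absolute distances on a line, the optimum is the weighted median (not the mean). Total weight W = 740; half-weight = 370.
Sort by position and accumulate weight:
  km 1 (P, w=50) → cum 50
  km 6 (Q, w=225) → cum 275
  km 7 (R, w=250) → cum 525  ≥ 370 → median here
  km 10 (S, w=50) → cum 575
  km 11 (T, w=25) → cum 600
  km 13 (U, w=120) → cum 720
  km 17 (V, w=10) → cum 730
  km 20 (W, w=10) → cum 740
Optimal location: km 7.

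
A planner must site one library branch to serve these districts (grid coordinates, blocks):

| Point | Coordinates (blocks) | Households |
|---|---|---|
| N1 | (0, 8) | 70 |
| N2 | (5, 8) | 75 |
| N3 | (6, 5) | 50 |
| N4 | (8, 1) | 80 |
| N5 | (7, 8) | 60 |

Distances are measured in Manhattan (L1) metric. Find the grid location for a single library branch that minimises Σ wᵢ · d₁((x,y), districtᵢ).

Manhattan distance separates: Σwᵢ(|x−xᵢ|+|y−yᵢ|) = Σwᵢ|x−xᵢ| + Σwᵢ|y−yᵢ|, so x and y are optimised independently as 1-D weighted medians.
Total weight W = 335; half = 167.5.
x-coordinate, sorted with cumulative weight:
  x=0 (N1, w=70) cum 70
  x=5 (N2, w=75) cum 145
  x=6 (N3, w=50) cum 195  ← median
  x=7 (N5, w=60) cum 255
  x=8 (N4, w=80) cum 335
⇒ x* = 6
y-coordinate, sorted with cumulative weight:
  y=1 (N4, w=80) cum 80
  y=5 (N3, w=50) cum 130
  y=8 (N1, w=70) cum 200  ← median
  y=8 (N2, w=75) cum 275
  y=8 (N5, w=60) cum 335
⇒ y* = 8

(6, 8)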